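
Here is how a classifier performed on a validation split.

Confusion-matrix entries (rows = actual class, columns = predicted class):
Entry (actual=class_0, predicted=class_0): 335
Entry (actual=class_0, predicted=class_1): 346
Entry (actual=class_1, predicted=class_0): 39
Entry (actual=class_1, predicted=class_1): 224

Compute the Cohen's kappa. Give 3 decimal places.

Observed agreement pₒ = trace/N = 559/944 = 0.5922
Expected agreement pₑ = Σ (rowᵢ·colᵢ)/N² = (681·374 + 263·570)/944² = 0.4540
κ = (pₒ − pₑ)/(1 − pₑ) = (0.5922 − 0.4540)/(1 − 0.4540) = 0.253

0.253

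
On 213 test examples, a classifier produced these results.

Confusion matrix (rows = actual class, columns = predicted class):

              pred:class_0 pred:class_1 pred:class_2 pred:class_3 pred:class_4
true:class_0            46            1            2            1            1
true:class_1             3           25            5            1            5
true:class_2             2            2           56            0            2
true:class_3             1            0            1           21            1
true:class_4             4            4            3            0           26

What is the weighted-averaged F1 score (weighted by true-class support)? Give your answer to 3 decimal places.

0.814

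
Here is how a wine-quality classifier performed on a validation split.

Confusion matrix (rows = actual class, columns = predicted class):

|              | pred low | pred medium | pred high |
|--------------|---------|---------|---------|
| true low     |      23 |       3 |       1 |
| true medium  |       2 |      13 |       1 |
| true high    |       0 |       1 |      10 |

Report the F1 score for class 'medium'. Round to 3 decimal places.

0.788

One-vs-rest for 'medium': TP = diagonal; FP = other classes predicted 'medium'; FN = 'medium' predicted as other.
F1 score = 2·TP/(2·TP+FP+FN).
medium: TP=13, FP=3+1=4, FN=2+1=3 → 26/33 = 0.7879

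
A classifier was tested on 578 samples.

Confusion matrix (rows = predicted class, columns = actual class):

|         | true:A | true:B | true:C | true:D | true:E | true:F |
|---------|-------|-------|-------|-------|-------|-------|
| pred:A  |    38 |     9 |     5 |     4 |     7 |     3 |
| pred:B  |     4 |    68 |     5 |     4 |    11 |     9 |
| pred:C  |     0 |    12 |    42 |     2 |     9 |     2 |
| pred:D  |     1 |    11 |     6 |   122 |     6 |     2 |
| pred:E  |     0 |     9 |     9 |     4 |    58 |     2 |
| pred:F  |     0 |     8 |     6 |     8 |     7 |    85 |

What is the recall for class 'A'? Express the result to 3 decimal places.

0.884

Treat 'A' as positive and all other classes as negative.
recall = TP/(TP+FN).
A: TP=38, FN=4+0+1+0+0=5 → 38/43 = 0.8837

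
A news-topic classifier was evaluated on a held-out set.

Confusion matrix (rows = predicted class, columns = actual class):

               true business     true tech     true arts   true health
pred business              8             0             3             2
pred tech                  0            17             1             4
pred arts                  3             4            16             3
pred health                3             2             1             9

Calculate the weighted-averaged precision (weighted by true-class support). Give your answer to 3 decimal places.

Per-class precision (TP/(TP+FP)):
  business: TP=8, FP=0+3+2=5 → 8/13 = 0.6154
  tech: TP=17, FP=0+1+4=5 → 17/22 = 0.7727
  arts: TP=16, FP=3+4+3=10 → 16/26 = 0.6154
  health: TP=9, FP=3+2+1=6 → 9/15 = 0.6000
Weighted-precision = Σ (supportᵢ/N)·precisionᵢ with N=76: (14/76)·0.6154 + (23/76)·0.7727 + (21/76)·0.6154 + (18/76)·0.6000 = 0.659

0.659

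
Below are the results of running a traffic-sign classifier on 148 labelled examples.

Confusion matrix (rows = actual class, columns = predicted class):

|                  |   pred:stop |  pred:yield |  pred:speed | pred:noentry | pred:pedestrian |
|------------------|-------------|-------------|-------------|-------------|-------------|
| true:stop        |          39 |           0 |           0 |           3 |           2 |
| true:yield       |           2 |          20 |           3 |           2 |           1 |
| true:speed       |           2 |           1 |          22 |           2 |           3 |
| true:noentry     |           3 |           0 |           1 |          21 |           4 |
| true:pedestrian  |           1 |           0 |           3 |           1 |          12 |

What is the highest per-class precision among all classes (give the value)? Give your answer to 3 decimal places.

Per-class precision (TP/(TP+FP)):
  stop: TP=39, FP=2+2+3+1=8 → 39/47 = 0.8298
  yield: TP=20, FP=0+1+0+0=1 → 20/21 = 0.9524
  speed: TP=22, FP=0+3+1+3=7 → 22/29 = 0.7586
  noentry: TP=21, FP=3+2+2+1=8 → 21/29 = 0.7241
  pedestrian: TP=12, FP=2+1+3+4=10 → 12/22 = 0.5455
Highest is class 'yield' with precision = 0.952.

0.952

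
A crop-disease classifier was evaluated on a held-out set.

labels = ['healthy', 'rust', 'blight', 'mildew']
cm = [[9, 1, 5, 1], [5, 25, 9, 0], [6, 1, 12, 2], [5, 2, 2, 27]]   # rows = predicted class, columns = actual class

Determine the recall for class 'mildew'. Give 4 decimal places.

0.9000

recall = TP/(TP+FN).
mildew: TP=27, FN=1+0+2=3 → 27/30 = 0.90000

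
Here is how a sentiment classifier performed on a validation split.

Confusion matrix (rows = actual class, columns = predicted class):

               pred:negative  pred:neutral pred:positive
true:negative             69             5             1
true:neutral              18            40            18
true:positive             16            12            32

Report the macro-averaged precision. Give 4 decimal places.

0.6664

Per-class precision (TP/(TP+FP)):
  negative: TP=69, FP=18+16=34 → 69/103 = 0.66990
  neutral: TP=40, FP=5+12=17 → 40/57 = 0.70175
  positive: TP=32, FP=1+18=19 → 32/51 = 0.62745
Macro-precision = mean = (0.66990 + 0.70175 + 0.62745) / 3 = 0.6664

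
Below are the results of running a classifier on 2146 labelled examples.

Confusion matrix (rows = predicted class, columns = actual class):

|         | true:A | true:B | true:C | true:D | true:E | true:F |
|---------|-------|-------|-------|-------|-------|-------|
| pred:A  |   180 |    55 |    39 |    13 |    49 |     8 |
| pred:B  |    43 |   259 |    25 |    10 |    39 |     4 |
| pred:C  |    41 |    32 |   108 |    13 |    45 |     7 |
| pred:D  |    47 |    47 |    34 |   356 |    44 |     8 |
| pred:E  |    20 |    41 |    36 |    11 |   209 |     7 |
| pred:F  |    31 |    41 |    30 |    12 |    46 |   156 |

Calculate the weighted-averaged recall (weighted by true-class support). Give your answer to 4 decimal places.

Per-class recall (TP/(TP+FN)):
  A: TP=180, FN=43+41+47+20+31=182 → 180/362 = 0.49724
  B: TP=259, FN=55+32+47+41+41=216 → 259/475 = 0.54526
  C: TP=108, FN=39+25+34+36+30=164 → 108/272 = 0.39706
  D: TP=356, FN=13+10+13+11+12=59 → 356/415 = 0.85783
  E: TP=209, FN=49+39+45+44+46=223 → 209/432 = 0.48380
  F: TP=156, FN=8+4+7+8+7=34 → 156/190 = 0.82105
Weighted-recall = Σ (supportᵢ/N)·recallᵢ with N=2146: (362/2146)·0.49724 + (475/2146)·0.54526 + (272/2146)·0.39706 + (415/2146)·0.85783 + (432/2146)·0.48380 + (190/2146)·0.82105 = 0.5909

0.5909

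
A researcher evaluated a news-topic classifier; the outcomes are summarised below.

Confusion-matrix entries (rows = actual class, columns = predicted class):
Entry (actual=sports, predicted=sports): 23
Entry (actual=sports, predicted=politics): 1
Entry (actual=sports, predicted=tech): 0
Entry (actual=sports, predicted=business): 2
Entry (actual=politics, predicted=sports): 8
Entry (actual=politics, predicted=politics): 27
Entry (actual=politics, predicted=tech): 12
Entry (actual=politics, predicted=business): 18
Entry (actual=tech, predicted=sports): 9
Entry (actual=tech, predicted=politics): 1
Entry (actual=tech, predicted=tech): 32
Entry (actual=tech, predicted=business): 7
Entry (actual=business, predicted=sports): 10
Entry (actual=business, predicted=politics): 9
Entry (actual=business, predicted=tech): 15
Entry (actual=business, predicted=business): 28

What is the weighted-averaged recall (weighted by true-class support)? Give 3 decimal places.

0.545

Per-class recall (TP/(TP+FN)):
  sports: TP=23, FN=1+0+2=3 → 23/26 = 0.8846
  politics: TP=27, FN=8+12+18=38 → 27/65 = 0.4154
  tech: TP=32, FN=9+1+7=17 → 32/49 = 0.6531
  business: TP=28, FN=10+9+15=34 → 28/62 = 0.4516
Weighted-recall = Σ (supportᵢ/N)·recallᵢ with N=202: (26/202)·0.8846 + (65/202)·0.4154 + (49/202)·0.6531 + (62/202)·0.4516 = 0.545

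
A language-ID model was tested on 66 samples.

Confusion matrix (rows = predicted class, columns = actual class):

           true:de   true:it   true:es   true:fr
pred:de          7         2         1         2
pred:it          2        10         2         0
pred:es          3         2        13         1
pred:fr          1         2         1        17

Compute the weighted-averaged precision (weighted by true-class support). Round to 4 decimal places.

Per-class precision (TP/(TP+FP)):
  de: TP=7, FP=2+1+2=5 → 7/12 = 0.58333
  it: TP=10, FP=2+2+0=4 → 10/14 = 0.71429
  es: TP=13, FP=3+2+1=6 → 13/19 = 0.68421
  fr: TP=17, FP=1+2+1=4 → 17/21 = 0.80952
Weighted-precision = Σ (supportᵢ/N)·precisionᵢ with N=66: (13/66)·0.58333 + (16/66)·0.71429 + (17/66)·0.68421 + (20/66)·0.80952 = 0.7096

0.7096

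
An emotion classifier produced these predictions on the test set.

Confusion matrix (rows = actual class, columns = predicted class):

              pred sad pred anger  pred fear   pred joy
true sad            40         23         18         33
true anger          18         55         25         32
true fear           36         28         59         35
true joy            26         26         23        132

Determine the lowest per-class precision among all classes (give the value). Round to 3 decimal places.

Per-class precision (TP/(TP+FP)):
  sad: TP=40, FP=18+36+26=80 → 40/120 = 0.3333
  anger: TP=55, FP=23+28+26=77 → 55/132 = 0.4167
  fear: TP=59, FP=18+25+23=66 → 59/125 = 0.4720
  joy: TP=132, FP=33+32+35=100 → 132/232 = 0.5690
Lowest is class 'sad' with precision = 0.333.

0.333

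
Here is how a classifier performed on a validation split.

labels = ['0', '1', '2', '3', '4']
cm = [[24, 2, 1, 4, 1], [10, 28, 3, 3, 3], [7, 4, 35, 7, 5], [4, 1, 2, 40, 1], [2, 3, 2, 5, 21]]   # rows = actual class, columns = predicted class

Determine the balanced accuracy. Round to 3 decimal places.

0.684

Balanced accuracy = mean of per-class recall.
  0: recall = 24/32 = 0.7500
  1: recall = 28/47 = 0.5957
  2: recall = 35/58 = 0.6034
  3: recall = 40/48 = 0.8333
  4: recall = 21/33 = 0.6364
Mean = (0.7500 + 0.5957 + 0.6034 + 0.8333 + 0.6364) / 5 = 0.684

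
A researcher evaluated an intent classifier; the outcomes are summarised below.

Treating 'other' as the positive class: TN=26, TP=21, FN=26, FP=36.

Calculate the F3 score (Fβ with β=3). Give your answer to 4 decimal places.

0.4375

Fβ = (1+β²)·TP / ((1+β²)·TP + β²·FN + FP), with β²=9
= 10·21 / (10·21 + 9·26 + 36) = 0.4375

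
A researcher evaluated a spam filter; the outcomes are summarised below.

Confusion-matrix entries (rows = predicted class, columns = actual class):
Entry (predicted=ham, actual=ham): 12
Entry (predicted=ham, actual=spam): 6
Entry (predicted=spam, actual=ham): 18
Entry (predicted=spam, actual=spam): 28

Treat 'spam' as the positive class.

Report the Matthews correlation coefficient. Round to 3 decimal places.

MCC = (TP·TN − FP·FN) / √((TP+FP)(TP+FN)(TN+FP)(TN+FN))
Numerator = 28·12 − 18·6 = 228
Denominator = √(46·34·30·18) = √844560 = 918.9995
MCC = 228 / 918.9995 = 0.248

0.248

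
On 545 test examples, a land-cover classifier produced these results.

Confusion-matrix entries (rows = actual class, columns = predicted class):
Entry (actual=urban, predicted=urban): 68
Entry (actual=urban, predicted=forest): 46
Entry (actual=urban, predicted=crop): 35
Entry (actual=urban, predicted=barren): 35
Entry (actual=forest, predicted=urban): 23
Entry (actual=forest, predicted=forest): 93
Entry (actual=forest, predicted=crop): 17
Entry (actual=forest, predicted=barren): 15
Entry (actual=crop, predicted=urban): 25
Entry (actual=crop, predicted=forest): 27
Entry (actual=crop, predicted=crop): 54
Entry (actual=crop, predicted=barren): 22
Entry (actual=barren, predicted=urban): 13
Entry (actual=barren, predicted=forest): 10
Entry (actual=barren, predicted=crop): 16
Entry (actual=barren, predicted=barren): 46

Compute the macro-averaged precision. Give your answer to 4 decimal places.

0.4720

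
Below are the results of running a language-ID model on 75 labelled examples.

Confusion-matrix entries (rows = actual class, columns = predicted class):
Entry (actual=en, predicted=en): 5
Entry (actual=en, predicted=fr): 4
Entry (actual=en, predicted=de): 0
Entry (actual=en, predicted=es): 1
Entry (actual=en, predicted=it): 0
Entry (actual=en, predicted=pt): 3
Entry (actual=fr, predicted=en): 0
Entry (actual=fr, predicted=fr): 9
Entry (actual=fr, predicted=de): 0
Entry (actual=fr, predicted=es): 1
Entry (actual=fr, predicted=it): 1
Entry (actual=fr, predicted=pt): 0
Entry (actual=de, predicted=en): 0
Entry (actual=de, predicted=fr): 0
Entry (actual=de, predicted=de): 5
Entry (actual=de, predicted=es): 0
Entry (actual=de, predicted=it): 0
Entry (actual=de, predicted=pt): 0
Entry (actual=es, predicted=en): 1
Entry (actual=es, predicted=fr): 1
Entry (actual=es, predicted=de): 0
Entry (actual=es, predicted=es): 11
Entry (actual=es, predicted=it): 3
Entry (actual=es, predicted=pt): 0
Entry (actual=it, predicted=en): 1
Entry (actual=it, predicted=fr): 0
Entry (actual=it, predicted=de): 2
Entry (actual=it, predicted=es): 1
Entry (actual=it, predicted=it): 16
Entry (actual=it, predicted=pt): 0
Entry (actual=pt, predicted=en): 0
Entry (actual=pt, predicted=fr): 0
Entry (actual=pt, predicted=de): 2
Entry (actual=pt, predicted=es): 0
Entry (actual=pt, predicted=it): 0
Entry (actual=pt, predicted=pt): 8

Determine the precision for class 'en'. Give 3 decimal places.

Treat 'en' as positive and all other classes as negative.
precision = TP/(TP+FP).
en: TP=5, FP=0+0+1+1+0=2 → 5/7 = 0.7143

0.714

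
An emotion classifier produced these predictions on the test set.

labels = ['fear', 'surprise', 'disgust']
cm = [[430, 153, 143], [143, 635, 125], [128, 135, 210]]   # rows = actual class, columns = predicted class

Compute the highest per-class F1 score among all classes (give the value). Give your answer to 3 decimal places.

0.696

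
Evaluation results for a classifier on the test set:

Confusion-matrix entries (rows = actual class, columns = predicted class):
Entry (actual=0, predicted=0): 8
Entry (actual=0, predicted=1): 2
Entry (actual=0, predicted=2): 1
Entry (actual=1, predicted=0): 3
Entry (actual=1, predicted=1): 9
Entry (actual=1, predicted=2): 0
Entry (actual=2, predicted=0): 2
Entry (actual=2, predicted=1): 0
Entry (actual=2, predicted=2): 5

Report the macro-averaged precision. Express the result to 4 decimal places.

Per-class precision (TP/(TP+FP)):
  0: TP=8, FP=3+2=5 → 8/13 = 0.61538
  1: TP=9, FP=2+0=2 → 9/11 = 0.81818
  2: TP=5, FP=1+0=1 → 5/6 = 0.83333
Macro-precision = mean = (0.61538 + 0.81818 + 0.83333) / 3 = 0.7556

0.7556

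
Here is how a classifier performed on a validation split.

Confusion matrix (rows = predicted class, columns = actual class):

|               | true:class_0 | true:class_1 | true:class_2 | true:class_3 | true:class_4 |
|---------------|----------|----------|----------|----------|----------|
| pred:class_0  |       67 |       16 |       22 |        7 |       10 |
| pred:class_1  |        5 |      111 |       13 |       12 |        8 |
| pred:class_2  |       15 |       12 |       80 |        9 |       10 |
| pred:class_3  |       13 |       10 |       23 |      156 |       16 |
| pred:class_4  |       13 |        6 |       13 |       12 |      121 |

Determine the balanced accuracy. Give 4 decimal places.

0.6736

Balanced accuracy = mean of per-class recall.
  class_0: recall = 67/113 = 0.59292
  class_1: recall = 111/155 = 0.71613
  class_2: recall = 80/151 = 0.52980
  class_3: recall = 156/196 = 0.79592
  class_4: recall = 121/165 = 0.73333
Mean = (0.59292 + 0.71613 + 0.52980 + 0.79592 + 0.73333) / 5 = 0.6736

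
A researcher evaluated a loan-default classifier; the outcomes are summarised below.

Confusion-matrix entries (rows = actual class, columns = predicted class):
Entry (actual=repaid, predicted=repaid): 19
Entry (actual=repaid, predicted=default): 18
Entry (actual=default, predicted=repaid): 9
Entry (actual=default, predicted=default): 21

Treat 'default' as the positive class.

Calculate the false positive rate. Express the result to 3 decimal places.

0.486

FPR = FP/(FP+TN) = 18/(18+19) = 0.486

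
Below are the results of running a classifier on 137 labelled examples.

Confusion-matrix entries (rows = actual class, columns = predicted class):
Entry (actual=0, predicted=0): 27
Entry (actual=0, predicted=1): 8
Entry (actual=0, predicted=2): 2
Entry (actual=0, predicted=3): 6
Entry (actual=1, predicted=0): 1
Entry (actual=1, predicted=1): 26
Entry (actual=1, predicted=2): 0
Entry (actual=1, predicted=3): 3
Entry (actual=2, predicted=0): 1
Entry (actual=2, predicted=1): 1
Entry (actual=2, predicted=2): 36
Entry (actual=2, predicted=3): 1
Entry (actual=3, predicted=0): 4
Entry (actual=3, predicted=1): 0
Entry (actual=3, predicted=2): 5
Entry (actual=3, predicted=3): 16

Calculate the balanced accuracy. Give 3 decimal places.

0.764

Balanced accuracy = mean of per-class recall.
  0: recall = 27/43 = 0.6279
  1: recall = 26/30 = 0.8667
  2: recall = 36/39 = 0.9231
  3: recall = 16/25 = 0.6400
Mean = (0.6279 + 0.8667 + 0.9231 + 0.6400) / 4 = 0.764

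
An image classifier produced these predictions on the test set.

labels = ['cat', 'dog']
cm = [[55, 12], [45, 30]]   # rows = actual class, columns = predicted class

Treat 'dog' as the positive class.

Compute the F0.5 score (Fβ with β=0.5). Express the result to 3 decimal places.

0.617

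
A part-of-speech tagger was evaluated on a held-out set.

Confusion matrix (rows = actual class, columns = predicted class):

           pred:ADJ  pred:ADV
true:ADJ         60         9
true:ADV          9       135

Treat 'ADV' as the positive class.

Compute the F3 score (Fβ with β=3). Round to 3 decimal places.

0.938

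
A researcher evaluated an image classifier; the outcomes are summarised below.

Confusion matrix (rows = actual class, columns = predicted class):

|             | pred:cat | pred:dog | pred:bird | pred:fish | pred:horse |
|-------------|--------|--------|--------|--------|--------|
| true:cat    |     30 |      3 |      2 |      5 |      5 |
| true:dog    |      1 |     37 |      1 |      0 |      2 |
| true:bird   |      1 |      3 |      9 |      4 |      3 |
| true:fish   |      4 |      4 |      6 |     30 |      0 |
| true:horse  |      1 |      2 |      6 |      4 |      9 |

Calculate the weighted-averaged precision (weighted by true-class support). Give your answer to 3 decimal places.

0.675

Per-class precision (TP/(TP+FP)):
  cat: TP=30, FP=1+1+4+1=7 → 30/37 = 0.8108
  dog: TP=37, FP=3+3+4+2=12 → 37/49 = 0.7551
  bird: TP=9, FP=2+1+6+6=15 → 9/24 = 0.3750
  fish: TP=30, FP=5+0+4+4=13 → 30/43 = 0.6977
  horse: TP=9, FP=5+2+3+0=10 → 9/19 = 0.4737
Weighted-precision = Σ (supportᵢ/N)·precisionᵢ with N=172: (45/172)·0.8108 + (41/172)·0.7551 + (20/172)·0.3750 + (44/172)·0.6977 + (22/172)·0.4737 = 0.675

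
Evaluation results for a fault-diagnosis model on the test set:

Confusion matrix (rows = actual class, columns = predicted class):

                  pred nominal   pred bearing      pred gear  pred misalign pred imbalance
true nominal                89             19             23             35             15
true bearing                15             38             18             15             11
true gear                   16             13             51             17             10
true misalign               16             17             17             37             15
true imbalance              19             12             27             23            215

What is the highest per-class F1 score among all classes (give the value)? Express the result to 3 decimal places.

0.765

Per-class F1 score (2·TP/(2·TP+FP+FN)):
  nominal: TP=89, FP=15+16+16+19=66, FN=19+23+35+15=92 → 178/336 = 0.5298
  bearing: TP=38, FP=19+13+17+12=61, FN=15+18+15+11=59 → 76/196 = 0.3878
  gear: TP=51, FP=23+18+17+27=85, FN=16+13+17+10=56 → 102/243 = 0.4198
  misalign: TP=37, FP=35+15+17+23=90, FN=16+17+17+15=65 → 74/229 = 0.3231
  imbalance: TP=215, FP=15+11+10+15=51, FN=19+12+27+23=81 → 430/562 = 0.7651
Highest is class 'imbalance' with F1 score = 0.765.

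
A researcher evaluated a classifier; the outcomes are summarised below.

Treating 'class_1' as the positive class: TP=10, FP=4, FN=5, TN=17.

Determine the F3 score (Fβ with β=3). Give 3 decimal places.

0.671

Fβ = (1+β²)·TP / ((1+β²)·TP + β²·FN + FP), with β²=9
= 10·10 / (10·10 + 9·5 + 4) = 0.671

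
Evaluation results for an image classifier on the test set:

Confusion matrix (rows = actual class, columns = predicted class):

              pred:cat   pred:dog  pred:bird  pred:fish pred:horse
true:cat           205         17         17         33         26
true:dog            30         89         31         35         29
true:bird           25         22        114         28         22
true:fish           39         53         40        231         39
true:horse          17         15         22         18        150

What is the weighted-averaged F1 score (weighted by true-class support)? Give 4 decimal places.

Per-class F1 score (2·TP/(2·TP+FP+FN)):
  cat: TP=205, FP=30+25+39+17=111, FN=17+17+33+26=93 → 410/614 = 0.66775
  dog: TP=89, FP=17+22+53+15=107, FN=30+31+35+29=125 → 178/410 = 0.43415
  bird: TP=114, FP=17+31+40+22=110, FN=25+22+28+22=97 → 228/435 = 0.52414
  fish: TP=231, FP=33+35+28+18=114, FN=39+53+40+39=171 → 462/747 = 0.61847
  horse: TP=150, FP=26+29+22+39=116, FN=17+15+22+18=72 → 300/488 = 0.61475
Weighted-F1 score = Σ (supportᵢ/N)·F1 scoreᵢ with N=1347: (298/1347)·0.66775 + (214/1347)·0.43415 + (211/1347)·0.52414 + (402/1347)·0.61847 + (222/1347)·0.61475 = 0.5847

0.5847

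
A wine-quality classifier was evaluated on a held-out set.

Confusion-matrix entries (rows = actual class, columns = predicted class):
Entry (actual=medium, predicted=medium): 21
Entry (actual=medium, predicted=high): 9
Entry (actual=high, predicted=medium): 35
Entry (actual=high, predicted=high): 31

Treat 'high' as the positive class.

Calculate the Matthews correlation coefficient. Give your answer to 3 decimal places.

0.160

MCC = (TP·TN − FP·FN) / √((TP+FP)(TP+FN)(TN+FP)(TN+FN))
Numerator = 31·21 − 9·35 = 336
Denominator = √(40·66·30·56) = √4435200 = 2105.9915
MCC = 336 / 2105.9915 = 0.160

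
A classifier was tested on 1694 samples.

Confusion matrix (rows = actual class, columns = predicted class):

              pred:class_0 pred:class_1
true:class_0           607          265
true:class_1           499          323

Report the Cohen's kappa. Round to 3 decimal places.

0.090

Observed agreement pₒ = trace/N = 930/1694 = 0.5490
Expected agreement pₑ = Σ (rowᵢ·colᵢ)/N² = (872·1106 + 822·588)/1694² = 0.5045
κ = (pₒ − pₑ)/(1 − pₑ) = (0.5490 − 0.5045)/(1 − 0.5045) = 0.090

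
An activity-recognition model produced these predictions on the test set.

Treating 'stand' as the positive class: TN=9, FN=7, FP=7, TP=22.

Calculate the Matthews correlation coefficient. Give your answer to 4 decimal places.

0.3211

MCC = (TP·TN − FP·FN) / √((TP+FP)(TP+FN)(TN+FP)(TN+FN))
Numerator = 22·9 − 7·7 = 149
Denominator = √(29·29·16·16) = √215296 = 464.0000
MCC = 149 / 464.0000 = 0.3211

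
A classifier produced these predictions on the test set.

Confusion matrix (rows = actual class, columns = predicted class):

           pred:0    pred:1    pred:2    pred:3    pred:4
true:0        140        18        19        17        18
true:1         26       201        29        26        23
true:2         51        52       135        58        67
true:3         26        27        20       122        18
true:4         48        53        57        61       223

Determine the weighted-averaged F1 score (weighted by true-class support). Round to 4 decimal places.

Per-class F1 score (2·TP/(2·TP+FP+FN)):
  0: TP=140, FP=26+51+26+48=151, FN=18+19+17+18=72 → 280/503 = 0.55666
  1: TP=201, FP=18+52+27+53=150, FN=26+29+26+23=104 → 402/656 = 0.61280
  2: TP=135, FP=19+29+20+57=125, FN=51+52+58+67=228 → 270/623 = 0.43339
  3: TP=122, FP=17+26+58+61=162, FN=26+27+20+18=91 → 244/497 = 0.49095
  4: TP=223, FP=18+23+67+18=126, FN=48+53+57+61=219 → 446/791 = 0.56384
Weighted-F1 score = Σ (supportᵢ/N)·F1 scoreᵢ with N=1535: (212/1535)·0.55666 + (305/1535)·0.61280 + (363/1535)·0.43339 + (213/1535)·0.49095 + (442/1535)·0.56384 = 0.5316

0.5316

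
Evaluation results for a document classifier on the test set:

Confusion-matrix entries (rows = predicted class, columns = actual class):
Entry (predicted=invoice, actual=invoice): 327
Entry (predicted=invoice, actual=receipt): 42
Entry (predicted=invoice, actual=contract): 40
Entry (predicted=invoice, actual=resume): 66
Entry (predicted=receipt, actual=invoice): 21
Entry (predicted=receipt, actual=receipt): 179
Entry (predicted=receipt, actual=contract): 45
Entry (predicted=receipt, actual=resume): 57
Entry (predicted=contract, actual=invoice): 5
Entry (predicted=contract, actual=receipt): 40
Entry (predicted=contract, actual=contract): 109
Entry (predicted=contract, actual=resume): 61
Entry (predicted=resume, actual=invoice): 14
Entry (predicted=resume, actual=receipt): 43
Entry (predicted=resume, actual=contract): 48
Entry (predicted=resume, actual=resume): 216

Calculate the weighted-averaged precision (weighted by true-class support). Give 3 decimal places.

Per-class precision (TP/(TP+FP)):
  invoice: TP=327, FP=42+40+66=148 → 327/475 = 0.6884
  receipt: TP=179, FP=21+45+57=123 → 179/302 = 0.5927
  contract: TP=109, FP=5+40+61=106 → 109/215 = 0.5070
  resume: TP=216, FP=14+43+48=105 → 216/321 = 0.6729
Weighted-precision = Σ (supportᵢ/N)·precisionᵢ with N=1313: (367/1313)·0.6884 + (304/1313)·0.5927 + (242/1313)·0.5070 + (400/1313)·0.6729 = 0.628

0.628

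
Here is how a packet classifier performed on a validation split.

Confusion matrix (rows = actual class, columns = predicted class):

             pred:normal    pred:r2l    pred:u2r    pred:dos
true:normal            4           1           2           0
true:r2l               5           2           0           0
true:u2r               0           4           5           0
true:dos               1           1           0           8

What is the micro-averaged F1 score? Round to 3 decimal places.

Micro-averaging pools counts across classes: ΣTP=19, ΣFP=14, ΣFN=14.
Micro-F1 score = 2·TP/(2·TP+FP+FN) on pooled counts = 0.576 (equals overall accuracy in single-label multiclass).

0.576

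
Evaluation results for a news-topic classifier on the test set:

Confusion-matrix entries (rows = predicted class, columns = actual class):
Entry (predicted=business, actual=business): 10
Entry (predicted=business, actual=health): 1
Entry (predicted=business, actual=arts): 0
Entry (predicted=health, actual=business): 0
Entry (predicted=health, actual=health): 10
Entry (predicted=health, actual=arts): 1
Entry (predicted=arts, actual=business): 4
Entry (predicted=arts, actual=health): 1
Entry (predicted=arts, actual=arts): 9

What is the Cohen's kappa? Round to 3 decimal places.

0.710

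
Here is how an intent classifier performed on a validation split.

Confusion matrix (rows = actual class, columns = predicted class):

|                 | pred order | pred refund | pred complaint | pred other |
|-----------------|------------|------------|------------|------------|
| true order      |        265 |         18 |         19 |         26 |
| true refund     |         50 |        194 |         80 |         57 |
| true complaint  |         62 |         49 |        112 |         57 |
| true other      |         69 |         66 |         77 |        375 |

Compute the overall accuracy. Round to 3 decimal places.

0.600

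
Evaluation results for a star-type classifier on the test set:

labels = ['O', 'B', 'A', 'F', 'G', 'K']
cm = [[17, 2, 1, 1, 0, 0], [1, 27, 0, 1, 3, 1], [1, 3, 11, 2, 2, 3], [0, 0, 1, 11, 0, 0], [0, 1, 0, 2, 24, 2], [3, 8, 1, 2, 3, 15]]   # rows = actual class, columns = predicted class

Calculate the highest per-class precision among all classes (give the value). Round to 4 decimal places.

0.7857

Per-class precision (TP/(TP+FP)):
  O: TP=17, FP=1+1+0+0+3=5 → 17/22 = 0.77273
  B: TP=27, FP=2+3+0+1+8=14 → 27/41 = 0.65854
  A: TP=11, FP=1+0+1+0+1=3 → 11/14 = 0.78571
  F: TP=11, FP=1+1+2+2+2=8 → 11/19 = 0.57895
  G: TP=24, FP=0+3+2+0+3=8 → 24/32 = 0.75000
  K: TP=15, FP=0+1+3+0+2=6 → 15/21 = 0.71429
Highest is class 'A' with precision = 0.7857.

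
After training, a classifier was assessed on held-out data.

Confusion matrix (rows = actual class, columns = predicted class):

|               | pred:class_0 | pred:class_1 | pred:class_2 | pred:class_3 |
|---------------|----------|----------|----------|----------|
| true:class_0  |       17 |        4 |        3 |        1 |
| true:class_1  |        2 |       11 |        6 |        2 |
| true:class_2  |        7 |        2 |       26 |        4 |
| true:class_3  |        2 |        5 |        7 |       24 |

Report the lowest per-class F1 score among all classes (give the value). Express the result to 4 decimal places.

Per-class F1 score (2·TP/(2·TP+FP+FN)):
  class_0: TP=17, FP=2+7+2=11, FN=4+3+1=8 → 34/53 = 0.64151
  class_1: TP=11, FP=4+2+5=11, FN=2+6+2=10 → 22/43 = 0.51163
  class_2: TP=26, FP=3+6+7=16, FN=7+2+4=13 → 52/81 = 0.64198
  class_3: TP=24, FP=1+2+4=7, FN=2+5+7=14 → 48/69 = 0.69565
Lowest is class 'class_1' with F1 score = 0.5116.

0.5116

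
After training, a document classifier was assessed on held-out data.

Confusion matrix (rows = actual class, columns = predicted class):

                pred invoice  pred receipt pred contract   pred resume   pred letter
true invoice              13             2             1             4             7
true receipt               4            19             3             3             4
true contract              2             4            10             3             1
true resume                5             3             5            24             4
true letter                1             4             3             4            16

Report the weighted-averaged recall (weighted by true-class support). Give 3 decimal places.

0.550

Per-class recall (TP/(TP+FN)):
  invoice: TP=13, FN=2+1+4+7=14 → 13/27 = 0.4815
  receipt: TP=19, FN=4+3+3+4=14 → 19/33 = 0.5758
  contract: TP=10, FN=2+4+3+1=10 → 10/20 = 0.5000
  resume: TP=24, FN=5+3+5+4=17 → 24/41 = 0.5854
  letter: TP=16, FN=1+4+3+4=12 → 16/28 = 0.5714
Weighted-recall = Σ (supportᵢ/N)·recallᵢ with N=149: (27/149)·0.4815 + (33/149)·0.5758 + (20/149)·0.5000 + (41/149)·0.5854 + (28/149)·0.5714 = 0.550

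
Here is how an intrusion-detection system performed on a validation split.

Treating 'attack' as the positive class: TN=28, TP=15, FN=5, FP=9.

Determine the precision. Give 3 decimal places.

0.625

Precision = TP/(TP+FP) = 15/(15+9) = 15/24 = 0.625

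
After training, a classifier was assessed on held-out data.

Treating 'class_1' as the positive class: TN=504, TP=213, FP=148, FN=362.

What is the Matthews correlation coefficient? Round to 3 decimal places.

0.157

MCC = (TP·TN − FP·FN) / √((TP+FP)(TP+FN)(TN+FP)(TN+FN))
Numerator = 213·504 − 148·362 = 53776
Denominator = √(361·575·652·866) = √117203487400 = 342349.9487
MCC = 53776 / 342349.9487 = 0.157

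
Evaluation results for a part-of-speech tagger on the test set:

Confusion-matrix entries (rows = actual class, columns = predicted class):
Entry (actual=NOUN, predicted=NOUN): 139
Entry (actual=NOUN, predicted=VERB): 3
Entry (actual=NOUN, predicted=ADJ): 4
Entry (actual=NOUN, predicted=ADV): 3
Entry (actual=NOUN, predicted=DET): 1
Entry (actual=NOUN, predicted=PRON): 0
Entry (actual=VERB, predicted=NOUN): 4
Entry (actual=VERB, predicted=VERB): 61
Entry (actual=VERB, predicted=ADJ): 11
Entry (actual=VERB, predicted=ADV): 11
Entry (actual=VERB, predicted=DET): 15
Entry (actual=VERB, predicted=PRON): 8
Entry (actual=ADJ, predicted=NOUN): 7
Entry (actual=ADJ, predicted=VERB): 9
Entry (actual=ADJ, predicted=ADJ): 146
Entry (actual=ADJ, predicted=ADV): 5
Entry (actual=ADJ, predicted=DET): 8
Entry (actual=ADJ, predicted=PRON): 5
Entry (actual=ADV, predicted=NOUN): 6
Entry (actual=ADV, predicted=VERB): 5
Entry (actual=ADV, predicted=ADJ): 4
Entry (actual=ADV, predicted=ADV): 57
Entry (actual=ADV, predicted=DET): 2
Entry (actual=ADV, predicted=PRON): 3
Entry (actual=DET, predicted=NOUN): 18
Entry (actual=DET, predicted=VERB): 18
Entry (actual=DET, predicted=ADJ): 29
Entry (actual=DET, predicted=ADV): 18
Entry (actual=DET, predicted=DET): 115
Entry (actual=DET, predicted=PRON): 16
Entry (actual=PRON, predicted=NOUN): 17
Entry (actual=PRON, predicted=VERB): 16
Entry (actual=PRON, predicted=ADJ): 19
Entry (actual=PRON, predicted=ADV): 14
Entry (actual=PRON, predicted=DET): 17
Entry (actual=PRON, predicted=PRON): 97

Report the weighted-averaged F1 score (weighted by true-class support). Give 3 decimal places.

0.669

Per-class F1 score (2·TP/(2·TP+FP+FN)):
  NOUN: TP=139, FP=4+7+6+18+17=52, FN=3+4+3+1+0=11 → 278/341 = 0.8152
  VERB: TP=61, FP=3+9+5+18+16=51, FN=4+11+11+15+8=49 → 122/222 = 0.5495
  ADJ: TP=146, FP=4+11+4+29+19=67, FN=7+9+5+8+5=34 → 292/393 = 0.7430
  ADV: TP=57, FP=3+11+5+18+14=51, FN=6+5+4+2+3=20 → 114/185 = 0.6162
  DET: TP=115, FP=1+15+8+2+17=43, FN=18+18+29+18+16=99 → 230/372 = 0.6183
  PRON: TP=97, FP=0+8+5+3+16=32, FN=17+16+19+14+17=83 → 194/309 = 0.6278
Weighted-F1 score = Σ (supportᵢ/N)·F1 scoreᵢ with N=911: (150/911)·0.8152 + (110/911)·0.5495 + (180/911)·0.7430 + (77/911)·0.6162 + (214/911)·0.6183 + (180/911)·0.6278 = 0.669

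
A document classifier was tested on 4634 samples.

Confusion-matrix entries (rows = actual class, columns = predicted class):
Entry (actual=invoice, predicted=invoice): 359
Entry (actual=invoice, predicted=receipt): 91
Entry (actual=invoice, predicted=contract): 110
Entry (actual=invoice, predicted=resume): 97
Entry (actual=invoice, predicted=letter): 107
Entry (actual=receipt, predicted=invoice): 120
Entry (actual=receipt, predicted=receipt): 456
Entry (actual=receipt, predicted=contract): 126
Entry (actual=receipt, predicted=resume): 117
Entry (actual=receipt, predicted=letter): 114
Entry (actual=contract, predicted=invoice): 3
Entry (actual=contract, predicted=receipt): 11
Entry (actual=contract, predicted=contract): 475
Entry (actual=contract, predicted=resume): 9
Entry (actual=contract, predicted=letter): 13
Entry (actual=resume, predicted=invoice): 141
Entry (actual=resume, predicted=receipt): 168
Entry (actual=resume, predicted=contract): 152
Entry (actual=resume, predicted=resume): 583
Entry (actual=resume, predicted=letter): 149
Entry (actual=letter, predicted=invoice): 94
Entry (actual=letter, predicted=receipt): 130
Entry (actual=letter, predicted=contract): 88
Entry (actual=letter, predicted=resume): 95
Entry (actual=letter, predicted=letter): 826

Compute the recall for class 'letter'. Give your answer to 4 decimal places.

Take TP from the diagonal, FP from the rest of the 'letter' prediction marginal, FN from the rest of the 'letter' actual marginal.
recall = TP/(TP+FN).
letter: TP=826, FN=94+130+88+95=407 → 826/1233 = 0.66991

0.6699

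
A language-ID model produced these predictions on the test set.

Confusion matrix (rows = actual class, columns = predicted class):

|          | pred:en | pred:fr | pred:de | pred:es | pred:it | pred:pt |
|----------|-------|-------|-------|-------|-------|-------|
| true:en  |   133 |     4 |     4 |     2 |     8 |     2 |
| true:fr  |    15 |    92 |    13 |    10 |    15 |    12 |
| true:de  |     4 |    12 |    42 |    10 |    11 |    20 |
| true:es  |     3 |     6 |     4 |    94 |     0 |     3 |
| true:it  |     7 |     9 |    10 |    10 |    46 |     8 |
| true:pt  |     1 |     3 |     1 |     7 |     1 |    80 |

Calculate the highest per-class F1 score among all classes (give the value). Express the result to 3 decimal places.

0.842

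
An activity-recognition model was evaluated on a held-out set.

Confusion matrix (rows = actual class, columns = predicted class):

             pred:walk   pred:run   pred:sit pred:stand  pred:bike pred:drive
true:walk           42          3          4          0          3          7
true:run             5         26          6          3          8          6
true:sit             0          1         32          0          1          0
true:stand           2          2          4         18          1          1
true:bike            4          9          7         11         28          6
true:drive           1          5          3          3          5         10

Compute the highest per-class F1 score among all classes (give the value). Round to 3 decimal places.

0.743

Per-class F1 score (2·TP/(2·TP+FP+FN)):
  walk: TP=42, FP=5+0+2+4+1=12, FN=3+4+0+3+7=17 → 84/113 = 0.7434
  run: TP=26, FP=3+1+2+9+5=20, FN=5+6+3+8+6=28 → 52/100 = 0.5200
  sit: TP=32, FP=4+6+4+7+3=24, FN=0+1+0+1+0=2 → 64/90 = 0.7111
  stand: TP=18, FP=0+3+0+11+3=17, FN=2+2+4+1+1=10 → 36/63 = 0.5714
  bike: TP=28, FP=3+8+1+1+5=18, FN=4+9+7+11+6=37 → 56/111 = 0.5045
  drive: TP=10, FP=7+6+0+1+6=20, FN=1+5+3+3+5=17 → 20/57 = 0.3509
Highest is class 'walk' with F1 score = 0.743.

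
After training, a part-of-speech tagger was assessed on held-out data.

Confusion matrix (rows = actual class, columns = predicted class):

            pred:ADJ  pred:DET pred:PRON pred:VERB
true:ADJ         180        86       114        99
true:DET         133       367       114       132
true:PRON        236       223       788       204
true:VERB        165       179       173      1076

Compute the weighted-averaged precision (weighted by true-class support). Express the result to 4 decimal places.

0.5943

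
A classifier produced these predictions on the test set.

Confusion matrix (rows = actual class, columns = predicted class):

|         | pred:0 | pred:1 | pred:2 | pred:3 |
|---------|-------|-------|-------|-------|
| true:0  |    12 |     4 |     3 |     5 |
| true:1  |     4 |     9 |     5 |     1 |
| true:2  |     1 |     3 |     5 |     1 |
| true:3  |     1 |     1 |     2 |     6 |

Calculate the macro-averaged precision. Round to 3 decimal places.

Per-class precision (TP/(TP+FP)):
  0: TP=12, FP=4+1+1=6 → 12/18 = 0.6667
  1: TP=9, FP=4+3+1=8 → 9/17 = 0.5294
  2: TP=5, FP=3+5+2=10 → 5/15 = 0.3333
  3: TP=6, FP=5+1+1=7 → 6/13 = 0.4615
Macro-precision = mean = (0.6667 + 0.5294 + 0.3333 + 0.4615) / 4 = 0.498

0.498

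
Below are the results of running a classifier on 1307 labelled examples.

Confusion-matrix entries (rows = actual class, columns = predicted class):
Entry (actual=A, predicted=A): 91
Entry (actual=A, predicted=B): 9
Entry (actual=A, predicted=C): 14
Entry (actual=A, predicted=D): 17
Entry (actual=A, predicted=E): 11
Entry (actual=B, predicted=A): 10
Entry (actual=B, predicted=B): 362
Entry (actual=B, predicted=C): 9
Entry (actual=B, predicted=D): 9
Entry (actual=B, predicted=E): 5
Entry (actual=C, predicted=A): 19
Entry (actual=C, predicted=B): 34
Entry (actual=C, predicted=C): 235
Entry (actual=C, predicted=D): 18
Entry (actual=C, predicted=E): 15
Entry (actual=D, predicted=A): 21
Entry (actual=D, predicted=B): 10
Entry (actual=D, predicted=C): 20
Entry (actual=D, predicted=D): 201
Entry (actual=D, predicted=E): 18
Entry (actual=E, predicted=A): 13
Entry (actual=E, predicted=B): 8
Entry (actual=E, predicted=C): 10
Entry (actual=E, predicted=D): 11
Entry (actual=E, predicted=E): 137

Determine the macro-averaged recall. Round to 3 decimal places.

0.760

Per-class recall (TP/(TP+FN)):
  A: TP=91, FN=9+14+17+11=51 → 91/142 = 0.6408
  B: TP=362, FN=10+9+9+5=33 → 362/395 = 0.9165
  C: TP=235, FN=19+34+18+15=86 → 235/321 = 0.7321
  D: TP=201, FN=21+10+20+18=69 → 201/270 = 0.7444
  E: TP=137, FN=13+8+10+11=42 → 137/179 = 0.7654
Macro-recall = mean = (0.6408 + 0.9165 + 0.7321 + 0.7444 + 0.7654) / 5 = 0.760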